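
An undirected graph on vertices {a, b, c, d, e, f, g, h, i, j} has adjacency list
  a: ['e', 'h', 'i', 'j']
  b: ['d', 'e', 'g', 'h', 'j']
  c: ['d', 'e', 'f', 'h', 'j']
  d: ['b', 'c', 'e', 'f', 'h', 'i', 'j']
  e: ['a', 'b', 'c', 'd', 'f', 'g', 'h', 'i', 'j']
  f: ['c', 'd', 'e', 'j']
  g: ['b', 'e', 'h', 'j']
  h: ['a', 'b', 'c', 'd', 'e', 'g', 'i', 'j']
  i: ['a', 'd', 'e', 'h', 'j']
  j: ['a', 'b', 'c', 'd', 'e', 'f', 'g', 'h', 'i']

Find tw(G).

A width-4 tree decomposition is:
Bags: B1 = {d, e, h, i, j}  B2 = {c, d, e, h, j}  B3 = {a, e, h, i, j}  B4 = {c, d, e, f, j}  B5 = {b, d, e, h, j}  B6 = {b, e, g, h, j}
Tree: B1–B2, B1–B3, B2–B4, B2–B5, B5–B6
The largest bag has 5 vertices, giving width 4; this decomposition certifies tw(G) ≤ 4. Conversely, {c, d, e, h, j} is a clique of size 5, and the vertices of any clique must share a bag in every tree decomposition; so some bag has ≥ 5 vertices and tw(G) ≥ 4. Combining the bounds, tw(G) = 4.

4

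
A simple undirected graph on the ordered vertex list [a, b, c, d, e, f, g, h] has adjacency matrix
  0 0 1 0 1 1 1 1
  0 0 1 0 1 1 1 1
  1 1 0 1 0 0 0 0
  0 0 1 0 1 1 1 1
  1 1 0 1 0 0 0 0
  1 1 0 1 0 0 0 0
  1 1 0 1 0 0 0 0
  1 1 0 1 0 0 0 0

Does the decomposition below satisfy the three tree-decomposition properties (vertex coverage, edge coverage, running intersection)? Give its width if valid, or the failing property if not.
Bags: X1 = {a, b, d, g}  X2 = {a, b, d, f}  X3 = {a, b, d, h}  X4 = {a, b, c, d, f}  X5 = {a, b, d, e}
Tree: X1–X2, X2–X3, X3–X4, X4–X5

No — bags containing vertex f are not connected in the tree.

A tree decomposition must satisfy three properties: every vertex lies in some bag; for every edge, both endpoints lie together in some bag; and for every vertex, the bags containing it form a connected subtree. Here bags containing vertex f are not connected in the tree, so the decomposition is invalid.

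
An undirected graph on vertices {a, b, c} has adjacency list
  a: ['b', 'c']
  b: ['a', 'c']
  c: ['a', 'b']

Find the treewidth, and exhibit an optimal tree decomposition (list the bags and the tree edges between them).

Treewidth 2.
Bags: B1 = {a, b, c}
Tree: (single bag)

A single bag containing all 3 vertices is trivially a valid decomposition of width 2. For the lower bound, the 3 vertices {a, b, c} are pairwise adjacent, and any tree decomposition puts a clique entirely inside one bag — forcing width ≥ 2. Combining the bounds, tw(G) = 2.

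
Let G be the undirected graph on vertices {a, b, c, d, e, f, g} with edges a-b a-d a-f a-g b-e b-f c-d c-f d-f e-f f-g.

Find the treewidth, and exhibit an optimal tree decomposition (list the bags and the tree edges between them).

Treewidth 2.
One optimal decomposition is:
Bags: B1 = {a, d, f}  B2 = {a, f, g}  B3 = {c, d, f}  B4 = {a, b, f}  B5 = {b, e, f}
Tree: B1–B2, B1–B3, B1–B4, B4–B5

Each bag holds 3 vertices, so the decomposition has width 2, which upper-bounds the treewidth. Conversely, {b, e, f} is a clique of size 3, and the vertices of any clique must share a bag in every tree decomposition; so some bag has ≥ 3 vertices and tw(G) ≥ 2. The upper and lower bounds meet at 2, so that is the treewidth.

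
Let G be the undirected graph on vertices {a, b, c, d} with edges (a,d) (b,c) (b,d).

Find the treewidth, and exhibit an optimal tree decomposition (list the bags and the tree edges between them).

The largest bag has 2 vertices, giving width 1; this decomposition certifies tw(G) ≤ 1. Any graph with an edge has treewidth ≥ 1, and G has the edge b–c. Combining the bounds, tw(G) = 1.

Treewidth 1.
One optimal decomposition is:
Bags: B1 = {b, c}  B2 = {b, d}  B3 = {a, d}
Tree: B1–B2, B2–B3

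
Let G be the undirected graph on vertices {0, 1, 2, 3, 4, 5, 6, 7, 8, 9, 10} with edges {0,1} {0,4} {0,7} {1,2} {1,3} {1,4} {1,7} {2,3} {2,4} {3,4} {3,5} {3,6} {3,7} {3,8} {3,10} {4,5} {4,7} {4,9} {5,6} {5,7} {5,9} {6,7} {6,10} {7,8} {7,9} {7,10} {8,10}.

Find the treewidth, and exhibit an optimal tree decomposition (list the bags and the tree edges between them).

Each bag holds 4 vertices, so the decomposition has width 3, which upper-bounds the treewidth. Conversely, {1, 2, 3, 4} is a clique of size 4, and the vertices of any clique must share a bag in every tree decomposition; so some bag has ≥ 4 vertices and tw(G) ≥ 3. The upper and lower bounds meet at 3, so that is the treewidth.

Treewidth 3.
One such decomposition:
Bags: B1 = {1, 2, 3, 4}  B2 = {1, 3, 4, 7}  B3 = {0, 1, 4, 7}  B4 = {3, 4, 5, 7}  B5 = {4, 5, 7, 9}  B6 = {3, 5, 6, 7}  B7 = {3, 6, 7, 10}  B8 = {3, 7, 8, 10}
Tree: B1–B2, B2–B3, B2–B4, B4–B5, B4–B6, B6–B7, B7–B8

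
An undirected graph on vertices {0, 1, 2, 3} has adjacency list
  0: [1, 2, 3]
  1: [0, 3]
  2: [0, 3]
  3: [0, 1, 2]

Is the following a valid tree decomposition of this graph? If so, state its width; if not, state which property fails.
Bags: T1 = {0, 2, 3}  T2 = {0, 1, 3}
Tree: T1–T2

Vertex coverage: the bags together contain {0, 1, 2, 3}, the full vertex set. Edge coverage: each edge of G has both endpoints in at least one bag. Running intersection: for every vertex, the bags containing it form a connected subtree. All three properties hold, so this is a valid tree decomposition of width max|bag| − 1 = 2, and hence tw(G) ≤ 2.

Yes; width 2.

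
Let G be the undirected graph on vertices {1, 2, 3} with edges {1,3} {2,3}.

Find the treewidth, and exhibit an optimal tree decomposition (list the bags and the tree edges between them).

Each bag holds 2 vertices, so the decomposition has width 1, which upper-bounds the treewidth. Any graph with an edge has treewidth ≥ 1, and G has the edge 3–2. The upper and lower bounds meet at 1, so that is the treewidth.

Treewidth 1.
One such decomposition:
Bags: B1 = {2, 3}  B2 = {1, 3}
Tree: B1–B2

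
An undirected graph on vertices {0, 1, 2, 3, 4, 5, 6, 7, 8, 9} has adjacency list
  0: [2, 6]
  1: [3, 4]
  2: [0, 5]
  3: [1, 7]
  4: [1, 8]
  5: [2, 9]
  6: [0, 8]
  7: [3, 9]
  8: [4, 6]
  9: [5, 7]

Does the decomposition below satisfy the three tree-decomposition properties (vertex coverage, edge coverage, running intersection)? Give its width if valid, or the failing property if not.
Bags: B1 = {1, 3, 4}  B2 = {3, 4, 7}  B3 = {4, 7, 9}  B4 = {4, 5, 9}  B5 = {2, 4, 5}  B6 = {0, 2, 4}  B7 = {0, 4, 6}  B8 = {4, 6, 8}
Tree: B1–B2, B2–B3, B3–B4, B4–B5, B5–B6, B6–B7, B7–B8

Vertex coverage: the bags together contain {0, 1, 2, 3, 4, 5, 6, 7, 8, 9}, the full vertex set. Edge coverage: each edge of G has both endpoints in at least one bag. Running intersection: for every vertex, the bags containing it form a connected subtree. All three properties hold, so this is a valid tree decomposition of width max|bag| − 1 = 2, and hence tw(G) ≤ 2.

Yes; width 2.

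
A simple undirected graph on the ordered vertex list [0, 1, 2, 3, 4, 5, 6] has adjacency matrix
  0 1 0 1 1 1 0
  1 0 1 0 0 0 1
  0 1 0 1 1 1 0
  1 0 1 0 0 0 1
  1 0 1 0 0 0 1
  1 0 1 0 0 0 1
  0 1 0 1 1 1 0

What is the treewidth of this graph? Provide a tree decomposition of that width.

The largest bag has 4 vertices, giving width 3; this decomposition certifies tw(G) ≤ 3. For the lower bound: the 4 vertex sets {3,6}, {2,4}, {0}, {5} are disjoint, each induces a connected subgraph, and every pair is joined by at least one edge of G. Contracting each set to a single vertex therefore yields K_{4} as a minor, and since treewidth is minor-monotone, tw(G) ≥ tw(K_{4}) = 3. Combining the bounds, tw(G) = 3.

Treewidth 3.
Bags: B1 = {0, 2, 3, 6}  B2 = {0, 2, 4, 6}  B3 = {0, 2, 5, 6}  B4 = {0, 1, 2, 6}
Tree: B1–B2, B2–B3, B3–B4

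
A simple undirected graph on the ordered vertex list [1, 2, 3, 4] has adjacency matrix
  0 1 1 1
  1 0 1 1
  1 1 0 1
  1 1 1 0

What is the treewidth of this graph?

3

A width-3 tree decomposition is:
Bags: B1 = {1, 2, 3, 4}
Tree: (single bag)
A single bag containing all 4 vertices is trivially a valid decomposition of width 3. For the lower bound, the 4 vertices {1, 2, 3, 4} are pairwise adjacent, and any tree decomposition puts a clique entirely inside one bag — forcing width ≥ 3. The upper and lower bounds meet at 3, so that is the treewidth.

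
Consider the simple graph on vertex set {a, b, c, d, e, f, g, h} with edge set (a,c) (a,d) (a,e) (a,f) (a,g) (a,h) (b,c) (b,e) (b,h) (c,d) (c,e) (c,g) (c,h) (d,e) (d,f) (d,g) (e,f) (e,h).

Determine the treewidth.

3

A width-3 tree decomposition is:
Bags: B1 = {a, d, e, f}  B2 = {a, c, d, e}  B3 = {a, c, e, h}  B4 = {a, c, d, g}  B5 = {b, c, e, h}
Tree: B1–B2, B2–B3, B2–B4, B3–B5
Every bag has size at most 4, so the width is 4 − 1 = 3 and tw(G) ≤ 3. On the other hand G contains the 4-clique {a, c, d, g}. A clique must lie in a single bag of any decomposition, so no decomposition can have width below 3. Combining the bounds, tw(G) = 3.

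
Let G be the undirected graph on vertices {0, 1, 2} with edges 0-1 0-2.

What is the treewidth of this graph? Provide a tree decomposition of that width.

The largest bag has 2 vertices, giving width 1; this decomposition certifies tw(G) ≤ 1. Since G has at least one edge (e.g. 2–0), it is not an edgeless graph, so tw(G) ≥ 1. The upper and lower bounds meet at 1, so that is the treewidth.

Treewidth 1.
Bags: B1 = {0, 2}  B2 = {0, 1}
Tree: B1–B2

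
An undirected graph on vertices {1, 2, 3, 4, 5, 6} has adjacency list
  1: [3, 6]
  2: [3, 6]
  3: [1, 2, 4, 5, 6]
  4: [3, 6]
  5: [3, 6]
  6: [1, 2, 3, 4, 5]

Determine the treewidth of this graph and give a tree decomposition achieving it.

Treewidth 2.
One optimal decomposition is:
Bags: B1 = {3, 4, 6}  B2 = {2, 3, 6}  B3 = {3, 5, 6}  B4 = {1, 3, 6}
Tree: B1–B2, B2–B3, B3–B4

The largest bag has 3 vertices, giving width 2; this decomposition certifies tw(G) ≤ 2. Conversely, {1, 3, 6} is a clique of size 3, and the vertices of any clique must share a bag in every tree decomposition; so some bag has ≥ 3 vertices and tw(G) ≥ 2. The upper and lower bounds meet at 2, so that is the treewidth.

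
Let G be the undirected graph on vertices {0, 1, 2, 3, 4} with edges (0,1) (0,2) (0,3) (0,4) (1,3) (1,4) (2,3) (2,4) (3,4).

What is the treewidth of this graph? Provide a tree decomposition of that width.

Each bag holds 4 vertices, so the decomposition has width 3, which upper-bounds the treewidth. For the lower bound, the 4 vertices {0, 1, 3, 4} are pairwise adjacent, and any tree decomposition puts a clique entirely inside one bag — forcing width ≥ 3. Hence tw(G) = 3 exactly.

Treewidth 3.
Bags: B1 = {0, 1, 3, 4}  B2 = {0, 2, 3, 4}
Tree: B1–B2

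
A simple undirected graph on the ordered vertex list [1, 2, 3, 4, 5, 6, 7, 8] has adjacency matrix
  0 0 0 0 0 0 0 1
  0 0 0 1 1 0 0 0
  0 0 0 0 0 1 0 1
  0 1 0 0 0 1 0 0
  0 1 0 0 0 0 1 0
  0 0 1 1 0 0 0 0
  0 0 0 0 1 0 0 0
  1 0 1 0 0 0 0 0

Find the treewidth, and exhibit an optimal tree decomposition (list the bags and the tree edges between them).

Treewidth 1.
One such decomposition:
Bags: B1 = {1, 8}  B2 = {3, 8}  B3 = {3, 6}  B4 = {4, 6}  B5 = {2, 4}  B6 = {2, 5}  B7 = {5, 7}
Tree: B1–B2, B2–B3, B3–B4, B4–B5, B5–B6, B6–B7

Each bag holds 2 vertices, so the decomposition has width 1, which upper-bounds the treewidth. Any graph with an edge has treewidth ≥ 1, and G has the edge 1–8. The upper and lower bounds meet at 1, so that is the treewidth.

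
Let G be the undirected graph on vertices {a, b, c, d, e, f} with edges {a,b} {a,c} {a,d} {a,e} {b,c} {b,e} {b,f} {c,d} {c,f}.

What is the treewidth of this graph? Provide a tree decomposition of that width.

Treewidth 2.
One optimal decomposition is:
Bags: B1 = {a, b, c}  B2 = {a, c, d}  B3 = {a, b, e}  B4 = {b, c, f}
Tree: B1–B2, B1–B3, B1–B4

The largest bag has 3 vertices, giving width 2; this decomposition certifies tw(G) ≤ 2. Conversely, {a, b, e} is a clique of size 3, and the vertices of any clique must share a bag in every tree decomposition; so some bag has ≥ 3 vertices and tw(G) ≥ 2. The upper and lower bounds meet at 2, so that is the treewidth.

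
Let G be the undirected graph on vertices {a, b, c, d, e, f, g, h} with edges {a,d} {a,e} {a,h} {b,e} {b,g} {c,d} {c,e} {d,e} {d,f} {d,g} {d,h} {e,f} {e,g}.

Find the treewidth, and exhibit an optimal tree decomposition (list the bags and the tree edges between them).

Each bag holds 3 vertices, so the decomposition has width 2, which upper-bounds the treewidth. On the other hand G contains the 3-clique {d, e, g}. A clique must lie in a single bag of any decomposition, so no decomposition can have width below 2. Combining the bounds, tw(G) = 2.

Treewidth 2.
Bags: B1 = {a, d, e}  B2 = {c, d, e}  B3 = {a, d, h}  B4 = {d, e, f}  B5 = {d, e, g}  B6 = {b, e, g}
Tree: B1–B2, B1–B3, B1–B4, B1–B5, B5–B6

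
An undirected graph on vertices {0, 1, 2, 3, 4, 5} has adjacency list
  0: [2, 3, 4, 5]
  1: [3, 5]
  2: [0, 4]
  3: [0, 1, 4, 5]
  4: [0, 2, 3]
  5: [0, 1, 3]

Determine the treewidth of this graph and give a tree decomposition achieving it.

The largest bag has 3 vertices, giving width 2; this decomposition certifies tw(G) ≤ 2. On the other hand G contains the 3-clique {0, 2, 4}. A clique must lie in a single bag of any decomposition, so no decomposition can have width below 2. Hence tw(G) = 2 exactly.

Treewidth 2.
One optimal decomposition is:
Bags: B1 = {1, 3, 5}  B2 = {0, 3, 5}  B3 = {0, 3, 4}  B4 = {0, 2, 4}
Tree: B1–B2, B2–B3, B3–B4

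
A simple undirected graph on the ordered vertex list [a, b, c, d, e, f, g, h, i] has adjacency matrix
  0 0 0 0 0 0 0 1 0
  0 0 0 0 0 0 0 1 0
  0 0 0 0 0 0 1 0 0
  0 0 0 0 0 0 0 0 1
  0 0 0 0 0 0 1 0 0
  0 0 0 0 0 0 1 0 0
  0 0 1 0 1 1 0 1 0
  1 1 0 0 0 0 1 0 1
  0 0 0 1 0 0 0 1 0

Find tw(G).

1

A width-1 tree decomposition is:
Bags: B1 = {b, h}  B2 = {g, h}  B3 = {a, h}  B4 = {e, g}  B5 = {h, i}  B6 = {d, i}  B7 = {c, g}  B8 = {f, g}
Tree: B1–B2, B2–B3, B2–B4, B2–B5, B5–B6, B4–B7, B4–B8
Each bag holds 2 vertices, so the decomposition has width 1, which upper-bounds the treewidth. Any graph with an edge has treewidth ≥ 1, and G has the edge b–h. Combining the bounds, tw(G) = 1.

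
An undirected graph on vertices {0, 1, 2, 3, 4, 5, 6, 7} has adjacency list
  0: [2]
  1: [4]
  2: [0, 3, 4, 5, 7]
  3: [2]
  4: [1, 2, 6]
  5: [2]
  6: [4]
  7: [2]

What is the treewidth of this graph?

A width-1 tree decomposition is:
Bags: B1 = {2, 3}  B2 = {2, 7}  B3 = {2, 5}  B4 = {0, 2}  B5 = {2, 4}  B6 = {1, 4}  B7 = {4, 6}
Tree: B1–B2, B2–B3, B1–B4, B1–B5, B5–B6, B5–B7
The largest bag has 2 vertices, giving width 1; this decomposition certifies tw(G) ≤ 1. G has an edge, so its treewidth is at least 1. Hence tw(G) = 1 exactly.

1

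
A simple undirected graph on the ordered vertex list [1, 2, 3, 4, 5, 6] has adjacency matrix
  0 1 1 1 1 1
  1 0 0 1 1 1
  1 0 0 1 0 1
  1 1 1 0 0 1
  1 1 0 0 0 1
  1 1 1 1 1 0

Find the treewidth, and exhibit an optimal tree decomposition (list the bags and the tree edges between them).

Every bag has size at most 4, so the width is 4 − 1 = 3 and tw(G) ≤ 3. On the other hand G contains the 4-clique {1, 2, 4, 6}. A clique must lie in a single bag of any decomposition, so no decomposition can have width below 3. Combining the bounds, tw(G) = 3.

Treewidth 3.
Bags: B1 = {1, 2, 4, 6}  B2 = {1, 2, 5, 6}  B3 = {1, 3, 4, 6}
Tree: B1–B2, B1–B3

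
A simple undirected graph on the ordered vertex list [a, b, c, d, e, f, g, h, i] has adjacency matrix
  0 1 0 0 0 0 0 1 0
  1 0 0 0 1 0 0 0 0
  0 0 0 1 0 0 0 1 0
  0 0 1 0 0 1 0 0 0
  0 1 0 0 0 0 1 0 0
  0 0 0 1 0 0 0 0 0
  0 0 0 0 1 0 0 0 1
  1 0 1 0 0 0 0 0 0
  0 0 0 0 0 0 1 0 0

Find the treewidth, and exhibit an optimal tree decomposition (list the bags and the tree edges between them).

Each bag holds 2 vertices, so the decomposition has width 1, which upper-bounds the treewidth. G has an edge, so its treewidth is at least 1. The upper and lower bounds meet at 1, so that is the treewidth.

Treewidth 1.
Bags: B1 = {g, i}  B2 = {e, g}  B3 = {b, e}  B4 = {a, b}  B5 = {a, h}  B6 = {c, h}  B7 = {c, d}  B8 = {d, f}
Tree: B1–B2, B2–B3, B3–B4, B4–B5, B5–B6, B6–B7, B7–B8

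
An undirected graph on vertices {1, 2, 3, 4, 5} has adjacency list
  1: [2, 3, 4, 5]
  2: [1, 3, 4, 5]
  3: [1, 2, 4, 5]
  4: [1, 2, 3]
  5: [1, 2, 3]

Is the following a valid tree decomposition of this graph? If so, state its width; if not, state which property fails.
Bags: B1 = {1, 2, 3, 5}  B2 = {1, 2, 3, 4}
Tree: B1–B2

Checking the three conditions: (i) the bags cover all of {1, 2, 3, 4, 5}; (ii) for each edge, some bag contains both endpoints; (iii) the bags containing any fixed vertex form a subtree. All hold, so the decomposition is valid with width 4 − 1 = 3.

Yes; width 3.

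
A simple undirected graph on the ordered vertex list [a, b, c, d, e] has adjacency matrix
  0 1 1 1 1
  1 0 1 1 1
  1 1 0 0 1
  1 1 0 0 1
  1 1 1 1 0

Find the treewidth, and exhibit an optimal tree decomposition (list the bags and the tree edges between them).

Treewidth 3.
Bags: B1 = {a, b, d, e}  B2 = {a, b, c, e}
Tree: B1–B2

The largest bag has 4 vertices, giving width 3; this decomposition certifies tw(G) ≤ 3. On the other hand G contains the 4-clique {a, b, d, e}. A clique must lie in a single bag of any decomposition, so no decomposition can have width below 3. The upper and lower bounds meet at 3, so that is the treewidth.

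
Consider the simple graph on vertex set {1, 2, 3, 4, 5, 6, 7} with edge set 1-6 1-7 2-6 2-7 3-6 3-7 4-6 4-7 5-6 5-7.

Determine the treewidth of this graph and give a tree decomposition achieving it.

Every bag has size at most 3, so the width is 3 − 1 = 2 and tw(G) ≤ 2. The edges 6–3–7–4–6 form a cycle, so G is not a tree and its treewidth is at least 2. Hence tw(G) = 2 exactly.

Treewidth 2.
Bags: B1 = {3, 6, 7}  B2 = {4, 6, 7}  B3 = {2, 6, 7}  B4 = {1, 6, 7}  B5 = {5, 6, 7}
Tree: B1–B2, B2–B3, B3–B4, B4–B5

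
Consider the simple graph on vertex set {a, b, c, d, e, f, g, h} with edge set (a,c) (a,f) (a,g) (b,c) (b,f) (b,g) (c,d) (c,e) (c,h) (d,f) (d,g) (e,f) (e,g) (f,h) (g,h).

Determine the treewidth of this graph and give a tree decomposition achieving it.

Treewidth 3.
One such decomposition:
Bags: B1 = {a, c, f, g}  B2 = {c, f, g, h}  B3 = {c, e, f, g}  B4 = {b, c, f, g}  B5 = {c, d, f, g}
Tree: B1–B2, B2–B3, B3–B4, B4–B5

Each bag holds 4 vertices, so the decomposition has width 3, which upper-bounds the treewidth. For the lower bound: the 4 vertex sets {a,f}, {g,h}, {c}, {e} are disjoint, each induces a connected subgraph, and every pair is joined by at least one edge of G. Contracting each set to a single vertex therefore yields K_{4} as a minor, and since treewidth is minor-monotone, tw(G) ≥ tw(K_{4}) = 3. Therefore the treewidth is 3.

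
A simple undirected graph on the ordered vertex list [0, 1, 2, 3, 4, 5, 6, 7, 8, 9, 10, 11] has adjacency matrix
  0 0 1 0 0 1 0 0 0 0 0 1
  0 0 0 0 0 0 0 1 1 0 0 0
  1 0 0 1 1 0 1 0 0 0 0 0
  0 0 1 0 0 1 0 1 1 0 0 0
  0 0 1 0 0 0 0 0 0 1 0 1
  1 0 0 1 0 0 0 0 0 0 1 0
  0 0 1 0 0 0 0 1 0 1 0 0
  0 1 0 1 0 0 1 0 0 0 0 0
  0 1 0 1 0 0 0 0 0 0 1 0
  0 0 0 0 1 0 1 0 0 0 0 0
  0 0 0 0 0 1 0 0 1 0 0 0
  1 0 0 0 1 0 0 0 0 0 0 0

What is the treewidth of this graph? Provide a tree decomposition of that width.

Treewidth 3.
Bags: B1 = {1, 5, 8, 10}  B2 = {1, 3, 5, 8}  B3 = {1, 3, 5, 7}  B4 = {0, 3, 5, 7}  B5 = {0, 2, 3, 7}  B6 = {0, 2, 6, 7}  B7 = {0, 2, 6, 11}  B8 = {2, 4, 6, 11}  B9 = {4, 6, 9, 11}
Tree: B1–B2, B2–B3, B3–B4, B4–B5, B5–B6, B6–B7, B7–B8, B8–B9

Every bag has size at most 4, so the width is 4 − 1 = 3 and tw(G) ≤ 3. For the lower bound: the 4 vertex sets {1,8,10}, {5}, {3}, {0,2,6,7} are disjoint, each induces a connected subgraph, and every pair is joined by at least one edge of G. Contracting each set to a single vertex therefore yields K_{4} as a minor, and since treewidth is minor-monotone, tw(G) ≥ tw(K_{4}) = 3. Hence tw(G) = 3 exactly.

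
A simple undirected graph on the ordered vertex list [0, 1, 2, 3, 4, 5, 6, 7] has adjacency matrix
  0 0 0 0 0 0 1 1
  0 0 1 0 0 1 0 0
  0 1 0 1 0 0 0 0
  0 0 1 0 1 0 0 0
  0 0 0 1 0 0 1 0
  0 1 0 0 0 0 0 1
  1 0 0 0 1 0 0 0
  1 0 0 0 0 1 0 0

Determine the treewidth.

A width-2 tree decomposition is:
Bags: B1 = {1, 2, 5}  B2 = {2, 5, 7}  B3 = {0, 2, 7}  B4 = {0, 2, 6}  B5 = {2, 4, 6}  B6 = {2, 3, 4}
Tree: B1–B2, B2–B3, B3–B4, B4–B5, B5–B6
Each bag holds 3 vertices, so the decomposition has width 2, which upper-bounds the treewidth. The edges 2–1–5–7–0–6–4–3–2 form a cycle, so G is not a tree and its treewidth is at least 2. Combining the bounds, tw(G) = 2.

2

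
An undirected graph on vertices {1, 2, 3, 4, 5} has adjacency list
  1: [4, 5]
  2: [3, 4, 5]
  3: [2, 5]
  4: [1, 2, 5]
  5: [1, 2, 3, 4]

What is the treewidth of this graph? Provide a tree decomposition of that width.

Treewidth 2.
Bags: B1 = {2, 4, 5}  B2 = {1, 4, 5}  B3 = {2, 3, 5}
Tree: B1–B2, B1–B3

The largest bag has 3 vertices, giving width 2; this decomposition certifies tw(G) ≤ 2. On the other hand G contains the 3-clique {1, 4, 5}. A clique must lie in a single bag of any decomposition, so no decomposition can have width below 2. Combining the bounds, tw(G) = 2.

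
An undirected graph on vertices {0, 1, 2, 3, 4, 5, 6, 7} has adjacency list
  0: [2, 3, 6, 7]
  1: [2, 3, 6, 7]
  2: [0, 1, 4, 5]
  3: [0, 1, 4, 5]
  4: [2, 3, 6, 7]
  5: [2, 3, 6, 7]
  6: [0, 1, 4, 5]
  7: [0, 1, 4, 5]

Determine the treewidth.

A width-4 tree decomposition is:
Bags: B1 = {2, 3, 5, 6, 7}  B2 = {0, 2, 3, 6, 7}  B3 = {1, 2, 3, 6, 7}  B4 = {2, 3, 4, 6, 7}
Tree: B1–B2, B2–B3, B3–B4
The largest bag has 5 vertices, giving width 4; this decomposition certifies tw(G) ≤ 4. For the lower bound: the 5 vertex sets {5,6}, {0,2}, {1,3}, {7}, {4} are disjoint, each induces a connected subgraph, and every pair is joined by at least one edge of G. Contracting each set to a single vertex therefore yields K_{5} as a minor, and since treewidth is minor-monotone, tw(G) ≥ tw(K_{5}) = 4. Hence tw(G) = 4 exactly.

4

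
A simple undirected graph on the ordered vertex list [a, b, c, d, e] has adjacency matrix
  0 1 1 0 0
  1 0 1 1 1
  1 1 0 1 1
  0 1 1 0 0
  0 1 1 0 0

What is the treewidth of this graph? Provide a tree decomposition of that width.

Each bag holds 3 vertices, so the decomposition has width 2, which upper-bounds the treewidth. Conversely, {b, c, d} is a clique of size 3, and the vertices of any clique must share a bag in every tree decomposition; so some bag has ≥ 3 vertices and tw(G) ≥ 2. Hence tw(G) = 2 exactly.

Treewidth 2.
One optimal decomposition is:
Bags: B1 = {b, c, d}  B2 = {b, c, e}  B3 = {a, b, c}
Tree: B1–B2, B2–B3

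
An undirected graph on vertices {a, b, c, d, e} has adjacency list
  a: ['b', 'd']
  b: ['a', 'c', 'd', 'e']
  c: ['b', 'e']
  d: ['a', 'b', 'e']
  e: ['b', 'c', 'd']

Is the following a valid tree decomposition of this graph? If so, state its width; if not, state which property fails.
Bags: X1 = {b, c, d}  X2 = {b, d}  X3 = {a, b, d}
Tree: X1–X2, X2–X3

No — vertex e appears in no bag.

A tree decomposition must satisfy three properties: every vertex lies in some bag; for every edge, both endpoints lie together in some bag; and for every vertex, the bags containing it form a connected subtree. Here vertex e appears in no bag, so the decomposition is invalid.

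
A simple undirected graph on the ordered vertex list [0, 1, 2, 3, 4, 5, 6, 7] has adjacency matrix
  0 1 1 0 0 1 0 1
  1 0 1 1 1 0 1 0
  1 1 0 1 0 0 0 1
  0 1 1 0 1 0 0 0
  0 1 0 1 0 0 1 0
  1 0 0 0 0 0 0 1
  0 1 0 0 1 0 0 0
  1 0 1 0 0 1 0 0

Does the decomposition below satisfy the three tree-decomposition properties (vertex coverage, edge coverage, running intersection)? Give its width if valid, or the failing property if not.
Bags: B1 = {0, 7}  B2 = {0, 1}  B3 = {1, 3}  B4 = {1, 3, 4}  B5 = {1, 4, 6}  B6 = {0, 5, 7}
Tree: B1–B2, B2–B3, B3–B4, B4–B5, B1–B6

A tree decomposition must satisfy three properties: every vertex lies in some bag; for every edge, both endpoints lie together in some bag; and for every vertex, the bags containing it form a connected subtree. Here vertex 2 appears in no bag, so the decomposition is invalid.

No — vertex 2 appears in no bag.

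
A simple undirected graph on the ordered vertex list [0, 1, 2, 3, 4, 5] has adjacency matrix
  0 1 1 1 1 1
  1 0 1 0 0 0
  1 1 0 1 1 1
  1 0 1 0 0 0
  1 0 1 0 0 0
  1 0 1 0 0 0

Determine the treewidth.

2

A width-2 tree decomposition is:
Bags: B1 = {0, 1, 2}  B2 = {0, 2, 4}  B3 = {0, 2, 5}  B4 = {0, 2, 3}
Tree: B1–B2, B2–B3, B3–B4
Each bag holds 3 vertices, so the decomposition has width 2, which upper-bounds the treewidth. For the lower bound, the 3 vertices {0, 1, 2} are pairwise adjacent, and any tree decomposition puts a clique entirely inside one bag — forcing width ≥ 2. Hence tw(G) = 2 exactly.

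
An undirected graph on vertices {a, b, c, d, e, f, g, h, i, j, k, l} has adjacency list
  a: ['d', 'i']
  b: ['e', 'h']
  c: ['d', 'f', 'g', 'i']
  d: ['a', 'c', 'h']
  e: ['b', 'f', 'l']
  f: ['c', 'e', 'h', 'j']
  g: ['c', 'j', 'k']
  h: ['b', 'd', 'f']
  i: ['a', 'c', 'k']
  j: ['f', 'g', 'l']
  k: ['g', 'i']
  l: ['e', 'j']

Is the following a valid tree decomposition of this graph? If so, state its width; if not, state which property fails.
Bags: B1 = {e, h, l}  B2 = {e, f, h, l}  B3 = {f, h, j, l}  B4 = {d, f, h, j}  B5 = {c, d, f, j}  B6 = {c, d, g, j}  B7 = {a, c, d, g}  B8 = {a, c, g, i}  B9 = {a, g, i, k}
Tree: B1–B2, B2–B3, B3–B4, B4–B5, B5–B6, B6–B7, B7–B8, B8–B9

A tree decomposition must satisfy three properties: every vertex lies in some bag; for every edge, both endpoints lie together in some bag; and for every vertex, the bags containing it form a connected subtree. Here vertex b appears in no bag, so the decomposition is invalid.

No — vertex b appears in no bag.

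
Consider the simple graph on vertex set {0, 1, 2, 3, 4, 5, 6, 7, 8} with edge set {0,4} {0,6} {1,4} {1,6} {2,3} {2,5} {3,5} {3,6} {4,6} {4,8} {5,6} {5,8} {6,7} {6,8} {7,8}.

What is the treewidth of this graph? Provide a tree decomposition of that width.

Treewidth 2.
One such decomposition:
Bags: B1 = {5, 6, 8}  B2 = {3, 5, 6}  B3 = {4, 6, 8}  B4 = {6, 7, 8}  B5 = {2, 3, 5}  B6 = {1, 4, 6}  B7 = {0, 4, 6}
Tree: B1–B2, B1–B3, B1–B4, B2–B5, B3–B6, B3–B7

Each bag holds 3 vertices, so the decomposition has width 2, which upper-bounds the treewidth. On the other hand G contains the 3-clique {2, 3, 5}. A clique must lie in a single bag of any decomposition, so no decomposition can have width below 2. Combining the bounds, tw(G) = 2.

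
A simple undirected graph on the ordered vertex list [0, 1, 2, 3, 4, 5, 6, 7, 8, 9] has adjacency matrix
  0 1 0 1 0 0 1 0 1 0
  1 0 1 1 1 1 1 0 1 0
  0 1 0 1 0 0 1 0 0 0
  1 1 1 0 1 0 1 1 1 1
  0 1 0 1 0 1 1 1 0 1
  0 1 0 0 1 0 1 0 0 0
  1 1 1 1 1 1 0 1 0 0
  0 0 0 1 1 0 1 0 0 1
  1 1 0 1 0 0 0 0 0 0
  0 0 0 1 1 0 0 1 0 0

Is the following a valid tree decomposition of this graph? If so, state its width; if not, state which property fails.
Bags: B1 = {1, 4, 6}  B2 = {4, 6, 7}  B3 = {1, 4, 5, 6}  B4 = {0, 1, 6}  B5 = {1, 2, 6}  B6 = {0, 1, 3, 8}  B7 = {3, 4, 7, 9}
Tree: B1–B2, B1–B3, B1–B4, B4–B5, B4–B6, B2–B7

A tree decomposition must satisfy three properties: every vertex lies in some bag; for every edge, both endpoints lie together in some bag; and for every vertex, the bags containing it form a connected subtree. Here edge (3,6) lies in no bag, so the decomposition is invalid.

No — edge (3,6) lies in no bag.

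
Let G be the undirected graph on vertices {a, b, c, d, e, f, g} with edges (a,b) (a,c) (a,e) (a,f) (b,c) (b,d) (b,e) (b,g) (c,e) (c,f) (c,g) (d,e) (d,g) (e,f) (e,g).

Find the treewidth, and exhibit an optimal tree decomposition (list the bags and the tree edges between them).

Each bag holds 4 vertices, so the decomposition has width 3, which upper-bounds the treewidth. For the lower bound, the 4 vertices {a, c, e, f} are pairwise adjacent, and any tree decomposition puts a clique entirely inside one bag — forcing width ≥ 3. Therefore the treewidth is 3.

Treewidth 3.
One such decomposition:
Bags: B1 = {b, c, e, g}  B2 = {a, b, c, e}  B3 = {a, c, e, f}  B4 = {b, d, e, g}
Tree: B1–B2, B2–B3, B1–B4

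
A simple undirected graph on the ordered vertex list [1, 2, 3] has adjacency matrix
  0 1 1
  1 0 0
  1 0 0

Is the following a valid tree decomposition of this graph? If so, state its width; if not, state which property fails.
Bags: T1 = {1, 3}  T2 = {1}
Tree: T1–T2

A tree decomposition must satisfy three properties: every vertex lies in some bag; for every edge, both endpoints lie together in some bag; and for every vertex, the bags containing it form a connected subtree. Here vertex 2 appears in no bag, so the decomposition is invalid.

No — vertex 2 appears in no bag.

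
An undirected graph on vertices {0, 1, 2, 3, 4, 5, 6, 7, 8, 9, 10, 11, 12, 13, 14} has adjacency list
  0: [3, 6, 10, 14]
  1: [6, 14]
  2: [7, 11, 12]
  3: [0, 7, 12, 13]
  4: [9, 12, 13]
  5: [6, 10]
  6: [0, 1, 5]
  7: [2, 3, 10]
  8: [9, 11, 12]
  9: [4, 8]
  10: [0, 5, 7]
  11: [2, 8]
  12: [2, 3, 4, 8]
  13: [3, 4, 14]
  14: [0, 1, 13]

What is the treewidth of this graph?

A width-3 tree decomposition is:
Bags: B1 = {1, 5, 6, 10}  B2 = {0, 1, 6, 10}  B3 = {0, 1, 10, 14}  B4 = {0, 7, 10, 14}  B5 = {0, 3, 7, 14}  B6 = {3, 7, 13, 14}  B7 = {2, 3, 7, 13}  B8 = {2, 3, 12, 13}  B9 = {2, 4, 12, 13}  B10 = {2, 4, 11, 12}  B11 = {4, 8, 11, 12}  B12 = {4, 8, 9, 11}
Tree: B1–B2, B2–B3, B3–B4, B4–B5, B5–B6, B6–B7, B7–B8, B8–B9, B9–B10, B10–B11, B11–B12
Every bag has size at most 4, so the width is 4 − 1 = 3 and tw(G) ≤ 3. For the lower bound: the 4 vertex sets {1,5,6}, {10}, {0}, {3,7,13,14} are disjoint, each induces a connected subgraph, and every pair is joined by at least one edge of G. Contracting each set to a single vertex therefore yields K_{4} as a minor, and since treewidth is minor-monotone, tw(G) ≥ tw(K_{4}) = 3. Therefore the treewidth is 3.

3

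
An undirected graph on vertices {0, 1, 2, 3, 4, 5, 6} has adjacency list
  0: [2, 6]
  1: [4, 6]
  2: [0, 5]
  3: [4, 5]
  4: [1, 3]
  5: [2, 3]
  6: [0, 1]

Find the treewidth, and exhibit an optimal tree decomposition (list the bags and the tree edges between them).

Every bag has size at most 3, so the width is 3 − 1 = 2 and tw(G) ≤ 2. The edges 1–4–3–5–2–0–6–1 form a cycle, so G is not a tree and its treewidth is at least 2. Hence tw(G) = 2 exactly.

Treewidth 2.
Bags: B1 = {1, 3, 4}  B2 = {1, 3, 5}  B3 = {1, 2, 5}  B4 = {0, 1, 2}  B5 = {0, 1, 6}
Tree: B1–B2, B2–B3, B3–B4, B4–B5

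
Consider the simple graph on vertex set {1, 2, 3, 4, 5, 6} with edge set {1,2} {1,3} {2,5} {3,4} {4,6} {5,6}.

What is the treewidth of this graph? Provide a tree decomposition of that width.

Every bag has size at most 3, so the width is 3 − 1 = 2 and tw(G) ≤ 2. Since 5–2–1–3–4–6–5 is a cycle in G, G is not acyclic. Forests are exactly the graphs of treewidth ≤ 1, so tw(G) ≥ 2. Combining the bounds, tw(G) = 2.

Treewidth 2.
Bags: B1 = {1, 2, 5}  B2 = {1, 3, 5}  B3 = {3, 4, 5}  B4 = {4, 5, 6}
Tree: B1–B2, B2–B3, B3–B4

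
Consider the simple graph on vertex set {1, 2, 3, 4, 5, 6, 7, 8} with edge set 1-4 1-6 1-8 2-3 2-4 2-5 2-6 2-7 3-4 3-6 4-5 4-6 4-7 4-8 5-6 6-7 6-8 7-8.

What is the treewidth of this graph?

A width-3 tree decomposition is:
Bags: B1 = {2, 4, 6, 7}  B2 = {2, 4, 5, 6}  B3 = {2, 3, 4, 6}  B4 = {4, 6, 7, 8}  B5 = {1, 4, 6, 8}
Tree: B1–B2, B2–B3, B1–B4, B4–B5
Each bag holds 4 vertices, so the decomposition has width 3, which upper-bounds the treewidth. Conversely, {1, 4, 6, 8} is a clique of size 4, and the vertices of any clique must share a bag in every tree decomposition; so some bag has ≥ 4 vertices and tw(G) ≥ 3. The upper and lower bounds meet at 3, so that is the treewidth.

3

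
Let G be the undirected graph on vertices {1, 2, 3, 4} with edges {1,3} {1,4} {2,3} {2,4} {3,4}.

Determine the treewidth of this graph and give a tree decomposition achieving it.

Treewidth 2.
One such decomposition:
Bags: B1 = {2, 3, 4}  B2 = {1, 3, 4}
Tree: B1–B2

Each bag holds 3 vertices, so the decomposition has width 2, which upper-bounds the treewidth. For the lower bound, the 3 vertices {1, 3, 4} are pairwise adjacent, and any tree decomposition puts a clique entirely inside one bag — forcing width ≥ 2. The upper and lower bounds meet at 2, so that is the treewidth.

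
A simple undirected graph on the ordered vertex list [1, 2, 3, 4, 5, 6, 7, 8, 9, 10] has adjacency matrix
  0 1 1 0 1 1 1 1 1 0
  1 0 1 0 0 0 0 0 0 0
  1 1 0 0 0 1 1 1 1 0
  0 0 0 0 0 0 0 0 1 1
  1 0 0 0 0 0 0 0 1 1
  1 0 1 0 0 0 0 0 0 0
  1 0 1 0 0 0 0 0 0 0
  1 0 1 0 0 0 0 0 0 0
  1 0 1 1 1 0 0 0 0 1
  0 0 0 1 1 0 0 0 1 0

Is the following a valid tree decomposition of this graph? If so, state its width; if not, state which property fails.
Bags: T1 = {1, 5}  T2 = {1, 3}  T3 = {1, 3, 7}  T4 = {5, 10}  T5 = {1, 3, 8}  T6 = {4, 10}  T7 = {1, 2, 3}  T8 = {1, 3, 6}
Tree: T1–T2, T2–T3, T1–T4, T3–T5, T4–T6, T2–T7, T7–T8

No — vertex 9 appears in no bag.

A tree decomposition must satisfy three properties: every vertex lies in some bag; for every edge, both endpoints lie together in some bag; and for every vertex, the bags containing it form a connected subtree. Here vertex 9 appears in no bag, so the decomposition is invalid.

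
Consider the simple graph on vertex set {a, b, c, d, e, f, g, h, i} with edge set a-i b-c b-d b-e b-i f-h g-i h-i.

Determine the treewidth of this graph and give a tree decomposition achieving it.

Treewidth 1.
One such decomposition:
Bags: B1 = {h, i}  B2 = {b, i}  B3 = {f, h}  B4 = {g, i}  B5 = {a, i}  B6 = {b, e}  B7 = {b, c}  B8 = {b, d}
Tree: B1–B2, B1–B3, B2–B4, B4–B5, B2–B6, B2–B7, B2–B8

Every bag has size at most 2, so the width is 2 − 1 = 1 and tw(G) ≤ 1. Since G has at least one edge (e.g. h–i), it is not an edgeless graph, so tw(G) ≥ 1. Hence tw(G) = 1 exactly.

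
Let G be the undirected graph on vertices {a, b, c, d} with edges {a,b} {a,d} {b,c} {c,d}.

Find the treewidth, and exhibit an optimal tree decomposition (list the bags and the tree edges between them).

Treewidth 2.
One optimal decomposition is:
Bags: B1 = {a, b, d}  B2 = {b, c, d}
Tree: B1–B2

Every bag has size at most 3, so the width is 3 − 1 = 2 and tw(G) ≤ 2. Since d–a–b–c–d is a cycle in G, G is not acyclic. Forests are exactly the graphs of treewidth ≤ 1, so tw(G) ≥ 2. The upper and lower bounds meet at 2, so that is the treewidth.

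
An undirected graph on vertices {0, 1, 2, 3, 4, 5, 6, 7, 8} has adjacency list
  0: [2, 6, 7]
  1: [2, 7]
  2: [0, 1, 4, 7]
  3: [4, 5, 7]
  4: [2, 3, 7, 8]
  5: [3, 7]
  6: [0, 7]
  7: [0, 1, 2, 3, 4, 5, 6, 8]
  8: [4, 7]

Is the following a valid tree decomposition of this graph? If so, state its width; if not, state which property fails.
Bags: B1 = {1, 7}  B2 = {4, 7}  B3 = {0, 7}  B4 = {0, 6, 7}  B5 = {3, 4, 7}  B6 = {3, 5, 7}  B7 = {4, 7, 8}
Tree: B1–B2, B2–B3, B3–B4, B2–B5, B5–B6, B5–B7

A tree decomposition must satisfy three properties: every vertex lies in some bag; for every edge, both endpoints lie together in some bag; and for every vertex, the bags containing it form a connected subtree. Here vertex 2 appears in no bag, so the decomposition is invalid.

No — vertex 2 appears in no bag.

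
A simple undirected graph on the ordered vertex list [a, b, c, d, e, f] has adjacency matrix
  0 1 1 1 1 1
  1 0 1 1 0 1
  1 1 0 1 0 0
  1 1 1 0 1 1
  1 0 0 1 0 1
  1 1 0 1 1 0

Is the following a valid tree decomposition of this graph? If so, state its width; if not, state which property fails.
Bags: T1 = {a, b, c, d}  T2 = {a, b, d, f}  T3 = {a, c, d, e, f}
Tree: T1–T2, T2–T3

No — bags containing vertex c are not connected in the tree.

A tree decomposition must satisfy three properties: every vertex lies in some bag; for every edge, both endpoints lie together in some bag; and for every vertex, the bags containing it form a connected subtree. Here bags containing vertex c are not connected in the tree, so the decomposition is invalid.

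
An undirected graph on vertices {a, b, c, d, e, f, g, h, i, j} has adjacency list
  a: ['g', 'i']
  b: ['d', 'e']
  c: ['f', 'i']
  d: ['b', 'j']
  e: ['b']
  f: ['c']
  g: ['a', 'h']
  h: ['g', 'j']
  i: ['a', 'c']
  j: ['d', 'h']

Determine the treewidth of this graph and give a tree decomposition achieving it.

Every bag has size at most 2, so the width is 2 − 1 = 1 and tw(G) ≤ 1. Since G has at least one edge (e.g. f–c), it is not an edgeless graph, so tw(G) ≥ 1. Hence tw(G) = 1 exactly.

Treewidth 1.
Bags: B1 = {c, f}  B2 = {c, i}  B3 = {a, i}  B4 = {a, g}  B5 = {g, h}  B6 = {h, j}  B7 = {d, j}  B8 = {b, d}  B9 = {b, e}
Tree: B1–B2, B2–B3, B3–B4, B4–B5, B5–B6, B6–B7, B7–B8, B8–B9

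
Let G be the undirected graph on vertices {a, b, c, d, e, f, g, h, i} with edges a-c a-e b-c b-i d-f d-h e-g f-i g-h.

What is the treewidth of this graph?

2

A width-2 tree decomposition is:
Bags: B1 = {e, g, h}  B2 = {d, e, h}  B3 = {d, e, f}  B4 = {e, f, i}  B5 = {b, e, i}  B6 = {b, c, e}  B7 = {a, c, e}
Tree: B1–B2, B2–B3, B3–B4, B4–B5, B5–B6, B6–B7
Every bag has size at most 3, so the width is 3 − 1 = 2 and tw(G) ≤ 2. Since e–g–h–d–f–i–b–c–a–e is a cycle in G, G is not acyclic. Forests are exactly the graphs of treewidth ≤ 1, so tw(G) ≥ 2. Therefore the treewidth is 2.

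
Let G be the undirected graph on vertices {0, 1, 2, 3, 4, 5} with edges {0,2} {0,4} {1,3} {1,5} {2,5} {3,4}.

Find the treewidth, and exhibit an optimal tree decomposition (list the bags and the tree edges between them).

Treewidth 2.
One such decomposition:
Bags: B1 = {1, 3, 4}  B2 = {1, 4, 5}  B3 = {2, 4, 5}  B4 = {0, 2, 4}
Tree: B1–B2, B2–B3, B3–B4

Each bag holds 3 vertices, so the decomposition has width 2, which upper-bounds the treewidth. For the lower bound, G contains the cycle 4–3–1–5–2–0–4, so G is not a forest; only forests have treewidth ≤ 1, hence tw(G) ≥ 2. Combining the bounds, tw(G) = 2.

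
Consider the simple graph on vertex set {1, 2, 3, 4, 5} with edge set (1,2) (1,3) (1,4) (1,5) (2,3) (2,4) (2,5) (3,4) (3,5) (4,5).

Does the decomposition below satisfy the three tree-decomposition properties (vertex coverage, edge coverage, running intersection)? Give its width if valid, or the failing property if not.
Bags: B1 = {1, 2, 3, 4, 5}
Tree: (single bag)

Vertex coverage: the bags together contain {1, 2, 3, 4, 5}, the full vertex set. Edge coverage: each edge of G has both endpoints in at least one bag. Running intersection: for every vertex, the bags containing it form a connected subtree. All three properties hold, so this is a valid tree decomposition of width max|bag| − 1 = 4, and hence tw(G) ≤ 4.

Yes; width 4.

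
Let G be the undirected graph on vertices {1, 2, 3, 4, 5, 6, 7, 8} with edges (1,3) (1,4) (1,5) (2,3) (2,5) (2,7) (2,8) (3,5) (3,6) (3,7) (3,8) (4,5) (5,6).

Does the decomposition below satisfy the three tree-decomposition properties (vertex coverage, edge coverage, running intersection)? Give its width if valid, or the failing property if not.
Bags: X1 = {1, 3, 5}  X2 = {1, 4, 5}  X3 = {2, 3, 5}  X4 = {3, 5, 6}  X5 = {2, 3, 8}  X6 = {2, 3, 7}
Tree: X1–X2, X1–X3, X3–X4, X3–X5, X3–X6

Vertex coverage: the bags together contain {1, 2, 3, 4, 5, 6, 7, 8}, the full vertex set. Edge coverage: each edge of G has both endpoints in at least one bag. Running intersection: for every vertex, the bags containing it form a connected subtree. All three properties hold, so this is a valid tree decomposition of width max|bag| − 1 = 2, and hence tw(G) ≤ 2.

Yes; width 2.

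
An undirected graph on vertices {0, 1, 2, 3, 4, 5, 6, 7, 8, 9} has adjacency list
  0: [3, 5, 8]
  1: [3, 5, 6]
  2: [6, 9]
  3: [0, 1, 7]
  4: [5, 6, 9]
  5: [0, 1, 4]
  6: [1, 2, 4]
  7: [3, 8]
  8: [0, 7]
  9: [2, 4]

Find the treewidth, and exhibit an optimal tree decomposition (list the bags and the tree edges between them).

Each bag holds 3 vertices, so the decomposition has width 2, which upper-bounds the treewidth. Since 2–9–4–6–2 is a cycle in G, G is not acyclic. Forests are exactly the graphs of treewidth ≤ 1, so tw(G) ≥ 2. The upper and lower bounds meet at 2, so that is the treewidth.

Treewidth 2.
Bags: B1 = {2, 6, 9}  B2 = {4, 6, 9}  B3 = {1, 4, 6}  B4 = {1, 4, 5}  B5 = {1, 3, 5}  B6 = {0, 3, 5}  B7 = {0, 3, 7}  B8 = {0, 7, 8}
Tree: B1–B2, B2–B3, B3–B4, B4–B5, B5–B6, B6–B7, B7–B8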